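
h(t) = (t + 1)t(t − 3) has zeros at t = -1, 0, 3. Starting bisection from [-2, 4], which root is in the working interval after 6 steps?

3

h(1) = -4 < 0, so the root lies in [1, 4]
h(2.5) = -4.375 < 0, so the root lies in [2.5, 4]
h(3.25) = 3.453125 > 0, so the root lies in [2.5, 3.25]
h(2.875) = -1.3926 < 0, so the root lies in [2.875, 3.25]
h(3.0625) = 0.7776 > 0, so the root lies in [2.875, 3.0625]
h(2.96875) = -0.3682 < 0, so the root lies in [2.96875, 3.0625]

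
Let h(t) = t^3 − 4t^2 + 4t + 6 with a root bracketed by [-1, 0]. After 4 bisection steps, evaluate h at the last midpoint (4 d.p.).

-0.4270

t = -0.5 gives h = 2.875, positive; keep [-1, -0.5]
t = -0.75 gives h = 0.328125, positive; keep [-1, -0.75]
t = -0.875 gives h = -1.232422, negative; keep [-0.875, -0.75]
t = -0.8125 gives h = -0.427, negative; keep [-0.8125, -0.75]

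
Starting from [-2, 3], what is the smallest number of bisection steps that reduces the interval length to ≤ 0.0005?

Width after n steps is 5/2^n. Need 2^n ≥ 5/0.0005 = 10000.
2^13 = 8192 < 10000 ≤ 2^14 = 16384, so n = 14.

14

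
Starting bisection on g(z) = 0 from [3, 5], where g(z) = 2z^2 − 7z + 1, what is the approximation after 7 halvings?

z = 4 gives g = 5, positive; keep [3, 4]
z = 3.5 gives g = 1, positive; keep [3, 3.5]
z = 3.25 gives g = -0.625, negative; keep [3.25, 3.5]
z = 3.375 gives g = 0.1562, positive; keep [3.25, 3.375]
z = 3.3125 gives g = -0.2422, negative; keep [3.3125, 3.375]
z = 3.34375 gives g = -0.0449, negative; keep [3.34375, 3.375]
z = 3.359375 gives g = 0.0552, positive; keep [3.34375, 3.359375]

3.359375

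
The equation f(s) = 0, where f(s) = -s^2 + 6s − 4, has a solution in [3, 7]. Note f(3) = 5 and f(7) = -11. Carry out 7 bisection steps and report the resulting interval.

[5.21875, 5.25]

m = 5, f(m) = 1 (+); new bracket [5, 7]
m = 6, f(m) = -4 (−); new bracket [5, 6]
m = 5.5, f(m) = -1.25 (−); new bracket [5, 5.5]
m = 5.25, f(m) = -0.0625 (−); new bracket [5, 5.25]
m = 5.125, f(m) = 0.4844 (+); new bracket [5.125, 5.25]
m = 5.1875, f(m) = 0.2148 (+); new bracket [5.1875, 5.25]
m = 5.21875, f(m) = 0.0771 (+); new bracket [5.21875, 5.25]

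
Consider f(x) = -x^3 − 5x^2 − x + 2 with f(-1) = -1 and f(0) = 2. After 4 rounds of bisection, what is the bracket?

f(-0.5) = 1.375 > 0, so the root lies in [-1, -0.5]
f(-0.75) = 0.359375 > 0, so the root lies in [-1, -0.75]
f(-0.875) = -0.283203 < 0, so the root lies in [-0.875, -0.75]
f(-0.8125) = 0.0481 > 0, so the root lies in [-0.875, -0.8125]

[-0.875, -0.8125]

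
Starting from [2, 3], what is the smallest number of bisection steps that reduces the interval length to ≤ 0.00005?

Width after n steps is 1/2^n. Need 2^n ≥ 1/0.00005 = 20000.
2^14 = 16384 < 20000 ≤ 2^15 = 32768, so n = 15.

15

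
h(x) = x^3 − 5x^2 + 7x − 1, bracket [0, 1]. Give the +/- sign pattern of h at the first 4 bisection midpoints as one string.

x = 0.5 gives h = 1.375, positive; keep [0, 0.5]
x = 0.25 gives h = 0.453125, positive; keep [0, 0.25]
x = 0.125 gives h = -0.201172, negative; keep [0.125, 0.25]
x = 0.1875 gives h = 0.1433, positive; keep [0.125, 0.1875]

++-+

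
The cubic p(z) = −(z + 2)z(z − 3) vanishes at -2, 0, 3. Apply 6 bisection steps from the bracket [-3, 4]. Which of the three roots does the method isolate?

p(0.5) = 3.125 > 0, so the root lies in [0.5, 4]
p(2.25) = 7.171875 > 0, so the root lies in [2.25, 4]
p(3.125) = -2.001953 < 0, so the root lies in [2.25, 3.125]
p(2.6875) = 3.9368 > 0, so the root lies in [2.6875, 3.125]
p(2.90625) = 1.3368 > 0, so the root lies in [2.90625, 3.125]
p(3.015625) = -0.2363 < 0, so the root lies in [2.90625, 3.015625]

3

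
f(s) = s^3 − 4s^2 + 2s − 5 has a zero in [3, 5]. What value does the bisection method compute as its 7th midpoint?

3.828125

s = 4 gives f = 3, positive; keep [3, 4]
s = 3.5 gives f = -4.125, negative; keep [3.5, 4]
s = 3.75 gives f = -1.015625, negative; keep [3.75, 4]
s = 3.875 gives f = 0.873, positive; keep [3.75, 3.875]
s = 3.8125 gives f = -0.1003, negative; keep [3.8125, 3.875]
s = 3.84375 gives f = 0.379, positive; keep [3.8125, 3.84375]
s = 3.828125 gives f = 0.1375, positive; keep [3.8125, 3.828125]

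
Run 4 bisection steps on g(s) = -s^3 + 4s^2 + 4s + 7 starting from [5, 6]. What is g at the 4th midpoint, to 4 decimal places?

s = 5.5 gives g = -16.375, negative; keep [5, 5.5]
s = 5.25 gives g = -6.453125, negative; keep [5, 5.25]
s = 5.125 gives g = -2.048828, negative; keep [5, 5.125]
s = 5.0625 gives g = 0.0193, positive; keep [5.0625, 5.125]

0.0193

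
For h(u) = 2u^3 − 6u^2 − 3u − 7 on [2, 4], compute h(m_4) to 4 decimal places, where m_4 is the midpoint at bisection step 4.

-1.4492

midpoint 3: h = -16 < 0 → [3, 4]
midpoint 3.5: h = -5.25 < 0 → [3.5, 4]
midpoint 3.75: h = 2.84375 > 0 → [3.5, 3.75]
midpoint 3.625: h = -1.4492 < 0 → [3.625, 3.75]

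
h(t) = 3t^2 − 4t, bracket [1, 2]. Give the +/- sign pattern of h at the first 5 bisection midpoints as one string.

t = 1.5 gives h = 0.75, positive; keep [1, 1.5]
t = 1.25 gives h = -0.3125, negative; keep [1.25, 1.5]
t = 1.375 gives h = 0.171875, positive; keep [1.25, 1.375]
t = 1.3125 gives h = -0.082, negative; keep [1.3125, 1.375]
t = 1.34375 gives h = 0.042, positive; keep [1.3125, 1.34375]

+-+-+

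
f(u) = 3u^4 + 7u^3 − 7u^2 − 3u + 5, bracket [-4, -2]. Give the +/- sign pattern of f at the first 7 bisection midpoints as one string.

+----++

f(-3) = 5 > 0, so the root lies in [-3, -2]
f(-2.5) = -23.4375 < 0, so the root lies in [-3, -2.5]
f(-2.75) = -13.691406 < 0, so the root lies in [-3, -2.75]
f(-2.875) = -5.6184 < 0, so the root lies in [-3, -2.875]
f(-2.9375) = -0.6477 < 0, so the root lies in [-3, -2.9375]
f(-2.96875) = 2.089 > 0, so the root lies in [-2.96875, -2.9375]
f(-2.953125) = 0.6992 > 0, so the root lies in [-2.953125, -2.9375]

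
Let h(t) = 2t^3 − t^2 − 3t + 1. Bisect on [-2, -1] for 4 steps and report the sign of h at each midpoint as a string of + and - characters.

t = -1.5 gives h = -3.5, negative; keep [-1.5, -1]
t = -1.25 gives h = -0.71875, negative; keep [-1.25, -1]
t = -1.125 gives h = 0.261719, positive; keep [-1.25, -1.125]
t = -1.1875 gives h = -0.1968, negative; keep [-1.1875, -1.125]

--+-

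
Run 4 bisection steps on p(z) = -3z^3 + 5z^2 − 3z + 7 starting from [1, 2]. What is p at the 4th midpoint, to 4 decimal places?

0.1252

z = 1.5 gives p = 3.625, positive; keep [1.5, 2]
z = 1.75 gives p = 0.984375, positive; keep [1.75, 2]
z = 1.875 gives p = -0.822266, negative; keep [1.75, 1.875]
z = 1.8125 gives p = 0.1252, positive; keep [1.8125, 1.875]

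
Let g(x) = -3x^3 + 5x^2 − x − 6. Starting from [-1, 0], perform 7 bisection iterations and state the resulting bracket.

g(-0.5) = -3.875 < 0, so the root lies in [-1, -0.5]
g(-0.75) = -1.171875 < 0, so the root lies in [-1, -0.75]
g(-0.875) = 0.712891 > 0, so the root lies in [-0.875, -0.75]
g(-0.8125) = -0.2776 < 0, so the root lies in [-0.875, -0.8125]
g(-0.84375) = 0.2054 > 0, so the root lies in [-0.84375, -0.8125]
g(-0.828125) = -0.0392 < 0, so the root lies in [-0.84375, -0.828125]
g(-0.8359375) = 0.0823 > 0, so the root lies in [-0.8359375, -0.828125]

[-0.8359375, -0.828125]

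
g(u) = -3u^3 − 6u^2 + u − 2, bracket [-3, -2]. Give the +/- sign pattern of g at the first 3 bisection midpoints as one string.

+-+

g(-2.5) = 4.875 > 0, so the root lies in [-2.5, -2]
g(-2.25) = -0.453125 < 0, so the root lies in [-2.5, -2.25]
g(-2.375) = 1.970703 > 0, so the root lies in [-2.375, -2.25]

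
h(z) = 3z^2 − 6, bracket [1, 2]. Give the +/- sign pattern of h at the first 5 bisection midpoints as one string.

midpoint 1.5: h = 0.75 > 0 → [1, 1.5]
midpoint 1.25: h = -1.3125 < 0 → [1.25, 1.5]
midpoint 1.375: h = -0.328125 < 0 → [1.375, 1.5]
midpoint 1.4375: h = 0.1992 > 0 → [1.375, 1.4375]
midpoint 1.40625: h = -0.0674 < 0 → [1.40625, 1.4375]

+--+-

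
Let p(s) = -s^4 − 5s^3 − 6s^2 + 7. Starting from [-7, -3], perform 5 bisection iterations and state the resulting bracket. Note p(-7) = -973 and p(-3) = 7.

midpoint -5: p = -143 < 0 → [-5, -3]
midpoint -4: p = -25 < 0 → [-4, -3]
midpoint -3.5: p = -2.1875 < 0 → [-3.5, -3]
midpoint -3.25: p = 3.6992 > 0 → [-3.5, -3.25]
midpoint -3.375: p = 1.1267 > 0 → [-3.5, -3.375]

[-3.5, -3.375]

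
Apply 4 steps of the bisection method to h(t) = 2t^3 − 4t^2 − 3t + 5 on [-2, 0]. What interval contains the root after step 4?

[-1.25, -1.125]

midpoint -1: h = 2 > 0 → [-2, -1]
midpoint -1.5: h = -6.25 < 0 → [-1.5, -1]
midpoint -1.25: h = -1.40625 < 0 → [-1.25, -1]
midpoint -1.125: h = 0.4648 > 0 → [-1.25, -1.125]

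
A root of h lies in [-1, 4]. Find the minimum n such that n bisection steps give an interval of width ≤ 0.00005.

17

Width after n steps is 5/2^n. Need 2^n ≥ 5/0.00005 = 100000.
2^16 = 65536 < 100000 ≤ 2^17 = 131072, so n = 17.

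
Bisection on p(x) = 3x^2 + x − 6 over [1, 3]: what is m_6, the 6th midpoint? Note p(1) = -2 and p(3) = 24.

1.28125

m = 2, p(m) = 8 (+); new bracket [1, 2]
m = 1.5, p(m) = 2.25 (+); new bracket [1, 1.5]
m = 1.25, p(m) = -0.0625 (−); new bracket [1.25, 1.5]
m = 1.375, p(m) = 1.0469 (+); new bracket [1.25, 1.375]
m = 1.3125, p(m) = 0.4805 (+); new bracket [1.25, 1.3125]
m = 1.28125, p(m) = 0.2061 (+); new bracket [1.25, 1.28125]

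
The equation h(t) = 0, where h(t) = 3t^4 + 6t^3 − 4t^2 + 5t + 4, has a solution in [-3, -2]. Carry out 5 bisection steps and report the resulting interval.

[-2.6875, -2.65625]

m = -2.5, h(m) = -10.0625 (−); new bracket [-3, -2.5]
m = -2.75, h(m) = 6.792969 (+); new bracket [-2.75, -2.5]
m = -2.625, h(m) = -2.772705 (−); new bracket [-2.75, -2.625]
m = -2.6875, h(m) = 1.7068 (+); new bracket [-2.6875, -2.625]
m = -2.65625, h(m) = -0.6064 (−); new bracket [-2.6875, -2.65625]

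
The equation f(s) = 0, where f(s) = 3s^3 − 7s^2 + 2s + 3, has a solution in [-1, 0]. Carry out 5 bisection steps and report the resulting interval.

midpoint -0.5: f = -0.125 < 0 → [-0.5, 0]
midpoint -0.25: f = 2.015625 > 0 → [-0.5, -0.25]
midpoint -0.375: f = 1.107422 > 0 → [-0.5, -0.375]
midpoint -0.4375: f = 0.5339 > 0 → [-0.5, -0.4375]
midpoint -0.46875: f = 0.2154 > 0 → [-0.5, -0.46875]

[-0.5, -0.46875]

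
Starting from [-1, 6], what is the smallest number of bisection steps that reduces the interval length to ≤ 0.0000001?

27

Width after n steps is 7/2^n. Need 2^n ≥ 7/0.0000001 = 70000000.
2^26 = 67108864 < 70000000 ≤ 2^27 = 134217728, so n = 27.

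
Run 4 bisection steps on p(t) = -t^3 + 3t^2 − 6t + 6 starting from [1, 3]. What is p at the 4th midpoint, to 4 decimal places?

m = 2, p(m) = -2 (−); new bracket [1, 2]
m = 1.5, p(m) = 0.375 (+); new bracket [1.5, 2]
m = 1.75, p(m) = -0.671875 (−); new bracket [1.5, 1.75]
m = 1.625, p(m) = -0.1191 (−); new bracket [1.5, 1.625]

-0.1191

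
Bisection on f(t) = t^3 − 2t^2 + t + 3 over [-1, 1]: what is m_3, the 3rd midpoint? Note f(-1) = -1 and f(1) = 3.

t = 0 gives f = 3, positive; keep [-1, 0]
t = -0.5 gives f = 1.875, positive; keep [-1, -0.5]
t = -0.75 gives f = 0.703125, positive; keep [-1, -0.75]

-0.75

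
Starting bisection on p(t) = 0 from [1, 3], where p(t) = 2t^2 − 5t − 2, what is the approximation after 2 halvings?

2.5

midpoint 2: p = -4 < 0 → [2, 3]
midpoint 2.5: p = -2 < 0 → [2.5, 3]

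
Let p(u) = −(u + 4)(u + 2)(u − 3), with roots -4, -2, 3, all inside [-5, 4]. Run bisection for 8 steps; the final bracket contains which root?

m = -0.5, p(m) = 18.375 (+); new bracket [-0.5, 4]
m = 1.75, p(m) = 26.953125 (+); new bracket [1.75, 4]
m = 2.875, p(m) = 4.189453 (+); new bracket [2.875, 4]
m = 3.4375, p(m) = -17.6931 (−); new bracket [2.875, 3.4375]
m = 3.15625, p(m) = -5.7655 (−); new bracket [2.875, 3.15625]
m = 3.015625, p(m) = -0.5498 (−); new bracket [2.875, 3.015625]
m = 2.9453125, p(m) = 1.8783 (+); new bracket [2.9453125, 3.015625]
m = 2.98046875, p(m) = 0.679 (+); new bracket [2.98046875, 3.015625]

3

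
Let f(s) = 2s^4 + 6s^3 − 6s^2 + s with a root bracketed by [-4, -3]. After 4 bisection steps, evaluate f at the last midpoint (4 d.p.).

m = -3.5, f(m) = -34.125 (−); new bracket [-4, -3.5]
m = -3.75, f(m) = -9.023438 (−); new bracket [-4, -3.75]
m = -3.875, f(m) = 7.855957 (+); new bracket [-3.875, -3.75]
m = -3.8125, f(m) = -0.9736 (−); new bracket [-3.875, -3.8125]

-0.9736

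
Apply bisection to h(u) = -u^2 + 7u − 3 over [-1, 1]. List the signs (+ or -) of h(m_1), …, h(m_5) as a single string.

-+---

m = 0, h(m) = -3 (−); new bracket [0, 1]
m = 0.5, h(m) = 0.25 (+); new bracket [0, 0.5]
m = 0.25, h(m) = -1.3125 (−); new bracket [0.25, 0.5]
m = 0.375, h(m) = -0.5156 (−); new bracket [0.375, 0.5]
m = 0.4375, h(m) = -0.1289 (−); new bracket [0.4375, 0.5]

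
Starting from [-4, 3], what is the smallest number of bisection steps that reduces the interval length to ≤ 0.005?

Width after n steps is 7/2^n. Need 2^n ≥ 7/0.005 = 1400.
2^10 = 1024 < 1400 ≤ 2^11 = 2048, so n = 11.

11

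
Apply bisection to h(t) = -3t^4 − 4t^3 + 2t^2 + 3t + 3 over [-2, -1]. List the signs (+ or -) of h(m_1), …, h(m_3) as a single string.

t = -1.5 gives h = 1.3125, positive; keep [-2, -1.5]
t = -1.75 gives h = -2.824219, negative; keep [-1.75, -1.5]
t = -1.625 gives h = -0.348389, negative; keep [-1.625, -1.5]

+--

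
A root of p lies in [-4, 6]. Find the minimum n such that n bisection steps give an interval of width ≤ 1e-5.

Width after n steps is 10/2^n. Need 2^n ≥ 10/1e-5 = 1000000.
2^19 = 524288 < 1000000 ≤ 2^20 = 1048576, so n = 20.

20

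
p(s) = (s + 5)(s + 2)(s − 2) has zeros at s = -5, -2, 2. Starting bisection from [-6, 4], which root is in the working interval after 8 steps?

p(-1) = -12 < 0, so the root lies in [-1, 4]
p(1.5) = -11.375 < 0, so the root lies in [1.5, 4]
p(2.75) = 27.609375 > 0, so the root lies in [1.5, 2.75]
p(2.125) = 3.6738 > 0, so the root lies in [1.5, 2.125]
p(1.8125) = -4.8699 < 0, so the root lies in [1.8125, 2.125]
p(1.96875) = -0.8643 < 0, so the root lies in [1.96875, 2.125]
p(2.046875) = 1.3368 > 0, so the root lies in [1.96875, 2.046875]
p(2.0078125) = 0.2194 > 0, so the root lies in [1.96875, 2.0078125]

2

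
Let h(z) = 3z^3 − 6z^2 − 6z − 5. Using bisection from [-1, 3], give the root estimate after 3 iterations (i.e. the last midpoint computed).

h(1) = -14 < 0, so the root lies in [1, 3]
h(2) = -17 < 0, so the root lies in [2, 3]
h(2.5) = -10.625 < 0, so the root lies in [2.5, 3]

2.5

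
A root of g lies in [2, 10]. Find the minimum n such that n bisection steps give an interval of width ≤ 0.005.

11

Width after n steps is 8/2^n. Need 2^n ≥ 8/0.005 = 1600.
2^10 = 1024 < 1600 ≤ 2^11 = 2048, so n = 11.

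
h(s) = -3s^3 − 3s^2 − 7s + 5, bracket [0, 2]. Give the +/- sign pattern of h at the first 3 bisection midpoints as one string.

s = 1 gives h = -8, negative; keep [0, 1]
s = 0.5 gives h = 0.375, positive; keep [0.5, 1]
s = 0.75 gives h = -3.203125, negative; keep [0.5, 0.75]

-+-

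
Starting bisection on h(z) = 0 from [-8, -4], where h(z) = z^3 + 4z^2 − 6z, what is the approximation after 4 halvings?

-5.25

z = -6 gives h = -36, negative; keep [-6, -4]
z = -5 gives h = 5, positive; keep [-6, -5]
z = -5.5 gives h = -12.375, negative; keep [-5.5, -5]
z = -5.25 gives h = -2.9531, negative; keep [-5.25, -5]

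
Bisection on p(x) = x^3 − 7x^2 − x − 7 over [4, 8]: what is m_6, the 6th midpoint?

x = 6 gives p = -49, negative; keep [6, 8]
x = 7 gives p = -14, negative; keep [7, 8]
x = 7.5 gives p = 13.625, positive; keep [7, 7.5]
x = 7.25 gives p = -1.1094, negative; keep [7.25, 7.5]
x = 7.375 gives p = 6.0215, positive; keep [7.25, 7.375]
x = 7.3125 gives p = 2.3977, positive; keep [7.25, 7.3125]

7.3125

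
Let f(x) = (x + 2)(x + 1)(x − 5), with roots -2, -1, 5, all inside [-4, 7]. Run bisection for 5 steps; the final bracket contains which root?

midpoint 1.5: f = -30.625 < 0 → [1.5, 7]
midpoint 4.25: f = -24.609375 < 0 → [4.25, 7]
midpoint 5.625: f = 31.572266 > 0 → [4.25, 5.625]
midpoint 4.9375: f = -2.5745 < 0 → [4.9375, 5.625]
midpoint 5.28125: f = 12.8631 > 0 → [4.9375, 5.28125]

5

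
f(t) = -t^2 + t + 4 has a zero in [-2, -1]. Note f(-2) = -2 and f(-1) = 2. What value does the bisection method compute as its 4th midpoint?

m = -1.5, f(m) = 0.25 (+); new bracket [-2, -1.5]
m = -1.75, f(m) = -0.8125 (−); new bracket [-1.75, -1.5]
m = -1.625, f(m) = -0.265625 (−); new bracket [-1.625, -1.5]
m = -1.5625, f(m) = -0.0039 (−); new bracket [-1.5625, -1.5]

-1.5625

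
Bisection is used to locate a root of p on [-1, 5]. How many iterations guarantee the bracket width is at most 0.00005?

Width after n steps is 6/2^n. Need 2^n ≥ 6/0.00005 = 120000.
2^16 = 65536 < 120000 ≤ 2^17 = 131072, so n = 17.

17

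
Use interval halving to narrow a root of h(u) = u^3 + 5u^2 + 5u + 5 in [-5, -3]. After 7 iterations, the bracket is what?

[-4.078125, -4.0625]

midpoint -4: h = 1 > 0 → [-5, -4]
midpoint -4.5: h = -7.375 < 0 → [-4.5, -4]
midpoint -4.25: h = -2.703125 < 0 → [-4.25, -4]
midpoint -4.125: h = -0.7363 < 0 → [-4.125, -4]
midpoint -4.0625: h = 0.1599 > 0 → [-4.125, -4.0625]
midpoint -4.09375: h = -0.2811 < 0 → [-4.09375, -4.0625]
midpoint -4.078125: h = -0.0588 < 0 → [-4.078125, -4.0625]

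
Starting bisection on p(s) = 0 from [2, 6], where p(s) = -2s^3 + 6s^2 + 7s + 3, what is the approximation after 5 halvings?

3.875

midpoint 4: p = -1 < 0 → [2, 4]
midpoint 3: p = 24 > 0 → [3, 4]
midpoint 3.5: p = 15.25 > 0 → [3.5, 4]
midpoint 3.75: p = 8.1562 > 0 → [3.75, 4]
midpoint 3.875: p = 3.8477 > 0 → [3.875, 4]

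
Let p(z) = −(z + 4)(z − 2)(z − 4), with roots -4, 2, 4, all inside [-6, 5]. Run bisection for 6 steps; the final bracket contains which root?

midpoint -0.5: p = -39.375 < 0 → [-6, -0.5]
midpoint -3.25: p = -28.546875 < 0 → [-6, -3.25]
midpoint -4.625: p = 35.712891 > 0 → [-4.625, -3.25]
midpoint -3.9375: p = -2.9456 < 0 → [-4.625, -3.9375]
midpoint -4.28125: p = 14.6297 > 0 → [-4.28125, -3.9375]
midpoint -4.109375: p = 5.4188 > 0 → [-4.109375, -3.9375]

-4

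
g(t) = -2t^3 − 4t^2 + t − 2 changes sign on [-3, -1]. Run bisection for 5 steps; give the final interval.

g(-2) = -4 < 0, so the root lies in [-3, -2]
g(-2.5) = 1.75 > 0, so the root lies in [-2.5, -2]
g(-2.25) = -1.71875 < 0, so the root lies in [-2.5, -2.25]
g(-2.375) = -0.1445 < 0, so the root lies in [-2.5, -2.375]
g(-2.4375) = 0.7612 > 0, so the root lies in [-2.4375, -2.375]

[-2.4375, -2.375]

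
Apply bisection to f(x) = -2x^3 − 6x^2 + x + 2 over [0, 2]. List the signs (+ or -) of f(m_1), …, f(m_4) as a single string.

midpoint 1: f = -5 < 0 → [0, 1]
midpoint 0.5: f = 0.75 > 0 → [0.5, 1]
midpoint 0.75: f = -1.46875 < 0 → [0.5, 0.75]
midpoint 0.625: f = -0.207 < 0 → [0.5, 0.625]

-+--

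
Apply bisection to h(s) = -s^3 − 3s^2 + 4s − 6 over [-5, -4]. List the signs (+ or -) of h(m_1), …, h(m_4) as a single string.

s = -4.5 gives h = 6.375, positive; keep [-4.5, -4]
s = -4.25 gives h = -0.421875, negative; keep [-4.5, -4.25]
s = -4.375 gives h = 2.818359, positive; keep [-4.375, -4.25]
s = -4.3125 gives h = 1.1594, positive; keep [-4.3125, -4.25]

+-++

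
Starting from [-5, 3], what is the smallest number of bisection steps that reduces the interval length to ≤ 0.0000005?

24

Width after n steps is 8/2^n. Need 2^n ≥ 8/0.0000005 = 16000000.
2^23 = 8388608 < 16000000 ≤ 2^24 = 16777216, so n = 24.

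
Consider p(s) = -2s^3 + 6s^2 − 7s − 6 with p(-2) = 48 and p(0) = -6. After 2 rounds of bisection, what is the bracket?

[-1, -0.5]

s = -1 gives p = 9, positive; keep [-1, 0]
s = -0.5 gives p = -0.75, negative; keep [-1, -0.5]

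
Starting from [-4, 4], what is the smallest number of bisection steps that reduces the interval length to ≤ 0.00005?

18

Width after n steps is 8/2^n. Need 2^n ≥ 8/0.00005 = 160000.
2^17 = 131072 < 160000 ≤ 2^18 = 262144, so n = 18.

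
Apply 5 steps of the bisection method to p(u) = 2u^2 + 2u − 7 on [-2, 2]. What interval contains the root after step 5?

p(0) = -7 < 0, so the root lies in [0, 2]
p(1) = -3 < 0, so the root lies in [1, 2]
p(1.5) = 0.5 > 0, so the root lies in [1, 1.5]
p(1.25) = -1.375 < 0, so the root lies in [1.25, 1.5]
p(1.375) = -0.4688 < 0, so the root lies in [1.375, 1.5]

[1.375, 1.5]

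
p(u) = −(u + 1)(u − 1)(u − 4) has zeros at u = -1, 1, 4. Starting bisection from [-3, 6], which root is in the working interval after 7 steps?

4

midpoint 1.5: p = 3.125 > 0 → [1.5, 6]
midpoint 3.75: p = 3.265625 > 0 → [3.75, 6]
midpoint 4.875: p = -19.919922 < 0 → [3.75, 4.875]
midpoint 4.3125: p = -5.4993 < 0 → [3.75, 4.3125]
midpoint 4.03125: p = -0.4766 < 0 → [3.75, 4.03125]
midpoint 3.890625: p = 1.5462 > 0 → [3.890625, 4.03125]
midpoint 3.9609375: p = 0.5738 > 0 → [3.9609375, 4.03125]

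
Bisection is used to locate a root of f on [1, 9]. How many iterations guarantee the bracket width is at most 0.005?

11

Width after n steps is 8/2^n. Need 2^n ≥ 8/0.005 = 1600.
2^10 = 1024 < 1600 ≤ 2^11 = 2048, so n = 11.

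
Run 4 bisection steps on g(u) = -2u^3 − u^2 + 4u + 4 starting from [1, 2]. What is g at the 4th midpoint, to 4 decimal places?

u = 1.5 gives g = 1, positive; keep [1.5, 2]
u = 1.75 gives g = -2.78125, negative; keep [1.5, 1.75]
u = 1.625 gives g = -0.722656, negative; keep [1.5, 1.625]
u = 1.5625 gives g = 0.1792, positive; keep [1.5625, 1.625]

0.1792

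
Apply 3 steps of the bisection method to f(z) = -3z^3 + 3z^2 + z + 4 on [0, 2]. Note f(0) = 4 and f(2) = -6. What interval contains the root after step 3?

[1.5, 1.75]

f(1) = 5 > 0, so the root lies in [1, 2]
f(1.5) = 2.125 > 0, so the root lies in [1.5, 2]
f(1.75) = -1.140625 < 0, so the root lies in [1.5, 1.75]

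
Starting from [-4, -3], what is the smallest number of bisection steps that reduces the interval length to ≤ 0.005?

Width after n steps is 1/2^n. Need 2^n ≥ 1/0.005 = 200.
2^7 = 128 < 200 ≤ 2^8 = 256, so n = 8.

8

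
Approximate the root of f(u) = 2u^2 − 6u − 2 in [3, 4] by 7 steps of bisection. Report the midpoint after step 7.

m = 3.5, f(m) = 1.5 (+); new bracket [3, 3.5]
m = 3.25, f(m) = -0.375 (−); new bracket [3.25, 3.5]
m = 3.375, f(m) = 0.53125 (+); new bracket [3.25, 3.375]
m = 3.3125, f(m) = 0.0703 (+); new bracket [3.25, 3.3125]
m = 3.28125, f(m) = -0.1543 (−); new bracket [3.28125, 3.3125]
m = 3.296875, f(m) = -0.0425 (−); new bracket [3.296875, 3.3125]
m = 3.3046875, f(m) = 0.0138 (+); new bracket [3.296875, 3.3046875]

3.3046875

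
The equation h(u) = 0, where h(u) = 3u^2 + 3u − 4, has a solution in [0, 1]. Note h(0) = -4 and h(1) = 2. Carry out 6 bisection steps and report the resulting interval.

[0.75, 0.765625]

h(0.5) = -1.75 < 0, so the root lies in [0.5, 1]
h(0.75) = -0.0625 < 0, so the root lies in [0.75, 1]
h(0.875) = 0.921875 > 0, so the root lies in [0.75, 0.875]
h(0.8125) = 0.418 > 0, so the root lies in [0.75, 0.8125]
h(0.78125) = 0.1748 > 0, so the root lies in [0.75, 0.78125]
h(0.765625) = 0.0554 > 0, so the root lies in [0.75, 0.765625]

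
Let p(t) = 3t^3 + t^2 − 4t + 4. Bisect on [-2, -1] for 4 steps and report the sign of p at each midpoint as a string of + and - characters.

+-+-

m = -1.5, p(m) = 2.125 (+); new bracket [-2, -1.5]
m = -1.75, p(m) = -2.015625 (−); new bracket [-1.75, -1.5]
m = -1.625, p(m) = 0.267578 (+); new bracket [-1.75, -1.625]
m = -1.6875, p(m) = -0.8186 (−); new bracket [-1.6875, -1.625]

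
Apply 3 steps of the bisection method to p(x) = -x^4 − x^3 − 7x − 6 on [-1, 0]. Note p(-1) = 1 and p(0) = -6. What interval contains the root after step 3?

midpoint -0.5: p = -2.4375 < 0 → [-1, -0.5]
midpoint -0.75: p = -0.644531 < 0 → [-1, -0.75]
midpoint -0.875: p = 0.20874 > 0 → [-0.875, -0.75]

[-0.875, -0.75]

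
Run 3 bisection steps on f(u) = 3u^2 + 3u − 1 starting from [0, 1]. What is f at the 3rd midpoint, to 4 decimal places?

midpoint 0.5: f = 1.25 > 0 → [0, 0.5]
midpoint 0.25: f = -0.0625 < 0 → [0.25, 0.5]
midpoint 0.375: f = 0.546875 > 0 → [0.25, 0.375]

0.5469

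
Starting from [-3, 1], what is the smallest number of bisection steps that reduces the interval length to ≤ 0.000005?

Width after n steps is 4/2^n. Need 2^n ≥ 4/0.000005 = 800000.
2^19 = 524288 < 800000 ≤ 2^20 = 1048576, so n = 20.

20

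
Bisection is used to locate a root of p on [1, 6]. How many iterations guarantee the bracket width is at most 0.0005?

Width after n steps is 5/2^n. Need 2^n ≥ 5/0.0005 = 10000.
2^13 = 8192 < 10000 ≤ 2^14 = 16384, so n = 14.

14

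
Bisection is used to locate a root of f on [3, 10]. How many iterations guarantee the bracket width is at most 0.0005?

14

Width after n steps is 7/2^n. Need 2^n ≥ 7/0.0005 = 14000.
2^13 = 8192 < 14000 ≤ 2^14 = 16384, so n = 14.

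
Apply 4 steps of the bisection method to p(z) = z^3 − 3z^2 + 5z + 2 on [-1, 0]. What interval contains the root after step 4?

m = -0.5, p(m) = -1.375 (−); new bracket [-0.5, 0]
m = -0.25, p(m) = 0.546875 (+); new bracket [-0.5, -0.25]
m = -0.375, p(m) = -0.349609 (−); new bracket [-0.375, -0.25]
m = -0.3125, p(m) = 0.114 (+); new bracket [-0.375, -0.3125]

[-0.375, -0.3125]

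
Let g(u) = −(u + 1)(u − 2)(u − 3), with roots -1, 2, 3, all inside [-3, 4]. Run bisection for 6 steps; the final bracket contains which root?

-1

g(0.5) = -5.625 < 0, so the root lies in [-3, 0.5]
g(-1.25) = 3.453125 > 0, so the root lies in [-1.25, 0.5]
g(-0.375) = -5.009766 < 0, so the root lies in [-1.25, -0.375]
g(-0.8125) = -2.0105 < 0, so the root lies in [-1.25, -0.8125]
g(-1.03125) = 0.3819 > 0, so the root lies in [-1.03125, -0.8125]
g(-0.921875) = -0.8953 < 0, so the root lies in [-1.03125, -0.921875]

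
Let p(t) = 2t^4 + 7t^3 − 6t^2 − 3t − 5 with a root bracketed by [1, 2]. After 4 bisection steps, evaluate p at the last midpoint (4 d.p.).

midpoint 1.5: p = 10.75 > 0 → [1, 1.5]
midpoint 1.25: p = 0.429688 > 0 → [1, 1.25]
midpoint 1.125: p = -2.79834 < 0 → [1.125, 1.25]
midpoint 1.1875: p = -1.3244 < 0 → [1.1875, 1.25]

-1.3244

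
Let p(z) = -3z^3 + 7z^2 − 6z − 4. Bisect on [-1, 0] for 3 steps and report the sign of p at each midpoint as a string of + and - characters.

p(-0.5) = 1.125 > 0, so the root lies in [-0.5, 0]
p(-0.25) = -2.015625 < 0, so the root lies in [-0.5, -0.25]
p(-0.375) = -0.607422 < 0, so the root lies in [-0.5, -0.375]

+--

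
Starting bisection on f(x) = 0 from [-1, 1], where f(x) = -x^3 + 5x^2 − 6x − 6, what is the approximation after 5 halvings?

x = 0 gives f = -6, negative; keep [-1, 0]
x = -0.5 gives f = -1.625, negative; keep [-1, -0.5]
x = -0.75 gives f = 1.734375, positive; keep [-0.75, -0.5]
x = -0.625 gives f = -0.0527, negative; keep [-0.75, -0.625]
x = -0.6875 gives f = 0.8132, positive; keep [-0.6875, -0.625]

-0.6875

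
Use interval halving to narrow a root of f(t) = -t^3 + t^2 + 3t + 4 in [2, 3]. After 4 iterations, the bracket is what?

f(2.5) = 2.125 > 0, so the root lies in [2.5, 3]
f(2.75) = -0.984375 < 0, so the root lies in [2.5, 2.75]
f(2.625) = 0.677734 > 0, so the root lies in [2.625, 2.75]
f(2.6875) = -0.1257 < 0, so the root lies in [2.625, 2.6875]

[2.625, 2.6875]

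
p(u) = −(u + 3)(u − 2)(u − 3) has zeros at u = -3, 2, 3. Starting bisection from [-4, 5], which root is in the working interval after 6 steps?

u = 0.5 gives p = -13.125, negative; keep [-4, 0.5]
u = -1.75 gives p = -22.265625, negative; keep [-4, -1.75]
u = -2.875 gives p = -3.580078, negative; keep [-4, -2.875]
u = -3.4375 gives p = 15.3142, positive; keep [-3.4375, -2.875]
u = -3.15625 gives p = 4.9599, positive; keep [-3.15625, -2.875]
u = -3.015625 gives p = 0.4714, positive; keep [-3.015625, -2.875]

-3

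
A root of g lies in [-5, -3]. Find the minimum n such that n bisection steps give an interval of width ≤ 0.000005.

19

Width after n steps is 2/2^n. Need 2^n ≥ 2/0.000005 = 400000.
2^18 = 262144 < 400000 ≤ 2^19 = 524288, so n = 19.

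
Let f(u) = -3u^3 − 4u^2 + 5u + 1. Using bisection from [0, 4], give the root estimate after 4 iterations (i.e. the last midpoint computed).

0.75

u = 2 gives f = -29, negative; keep [0, 2]
u = 1 gives f = -1, negative; keep [0, 1]
u = 0.5 gives f = 2.125, positive; keep [0.5, 1]
u = 0.75 gives f = 1.2344, positive; keep [0.75, 1]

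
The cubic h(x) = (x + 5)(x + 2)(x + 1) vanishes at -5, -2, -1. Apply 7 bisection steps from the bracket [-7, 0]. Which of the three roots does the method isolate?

m = -3.5, h(m) = 5.625 (+); new bracket [-7, -3.5]
m = -5.25, h(m) = -3.453125 (−); new bracket [-5.25, -3.5]
m = -4.375, h(m) = 5.009766 (+); new bracket [-5.25, -4.375]
m = -4.8125, h(m) = 2.0105 (+); new bracket [-5.25, -4.8125]
m = -5.03125, h(m) = -0.3819 (−); new bracket [-5.03125, -4.8125]
m = -4.921875, h(m) = 0.8953 (+); new bracket [-5.03125, -4.921875]
m = -4.9765625, h(m) = 0.2774 (+); new bracket [-5.03125, -4.9765625]

-5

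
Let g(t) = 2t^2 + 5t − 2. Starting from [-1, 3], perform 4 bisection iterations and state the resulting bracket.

[0.25, 0.5]

midpoint 1: g = 5 > 0 → [-1, 1]
midpoint 0: g = -2 < 0 → [0, 1]
midpoint 0.5: g = 1 > 0 → [0, 0.5]
midpoint 0.25: g = -0.625 < 0 → [0.25, 0.5]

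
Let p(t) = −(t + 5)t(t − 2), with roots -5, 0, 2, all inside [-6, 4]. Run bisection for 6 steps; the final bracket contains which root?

-5

p(-1) = -12 < 0, so the root lies in [-6, -1]
p(-3.5) = -28.875 < 0, so the root lies in [-6, -3.5]
p(-4.75) = -8.015625 < 0, so the root lies in [-6, -4.75]
p(-5.375) = 14.8652 > 0, so the root lies in [-5.375, -4.75]
p(-5.0625) = 2.2346 > 0, so the root lies in [-5.0625, -4.75]
p(-4.90625) = -3.1766 < 0, so the root lies in [-5.0625, -4.90625]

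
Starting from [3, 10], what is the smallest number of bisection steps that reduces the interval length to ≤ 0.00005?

18

Width after n steps is 7/2^n. Need 2^n ≥ 7/0.00005 = 140000.
2^17 = 131072 < 140000 ≤ 2^18 = 262144, so n = 18.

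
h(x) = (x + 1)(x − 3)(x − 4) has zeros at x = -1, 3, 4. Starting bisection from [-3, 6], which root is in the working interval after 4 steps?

-1

x = 1.5 gives h = 9.375, positive; keep [-3, 1.5]
x = -0.75 gives h = 4.453125, positive; keep [-3, -0.75]
x = -1.875 gives h = -25.060547, negative; keep [-1.875, -0.75]
x = -1.3125 gives h = -7.1594, negative; keep [-1.3125, -0.75]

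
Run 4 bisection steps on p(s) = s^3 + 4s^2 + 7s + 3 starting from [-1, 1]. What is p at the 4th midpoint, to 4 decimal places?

-0.0566

s = 0 gives p = 3, positive; keep [-1, 0]
s = -0.5 gives p = 0.375, positive; keep [-1, -0.5]
s = -0.75 gives p = -0.421875, negative; keep [-0.75, -0.5]
s = -0.625 gives p = -0.0566, negative; keep [-0.625, -0.5]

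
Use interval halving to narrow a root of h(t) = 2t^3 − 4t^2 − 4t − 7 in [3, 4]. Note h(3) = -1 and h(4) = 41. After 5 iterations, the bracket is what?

midpoint 3.5: h = 15.75 > 0 → [3, 3.5]
midpoint 3.25: h = 6.40625 > 0 → [3, 3.25]
midpoint 3.125: h = 2.472656 > 0 → [3, 3.125]
midpoint 3.0625: h = 0.6802 > 0 → [3, 3.0625]
midpoint 3.03125: h = -0.1738 < 0 → [3.03125, 3.0625]

[3.03125, 3.0625]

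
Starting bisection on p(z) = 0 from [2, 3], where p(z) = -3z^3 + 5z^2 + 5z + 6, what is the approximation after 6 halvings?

2.609375

m = 2.5, p(m) = 2.875 (+); new bracket [2.5, 3]
m = 2.75, p(m) = -4.828125 (−); new bracket [2.5, 2.75]
m = 2.625, p(m) = -0.685547 (−); new bracket [2.5, 2.625]
m = 2.5625, p(m) = 1.1653 (+); new bracket [2.5625, 2.625]
m = 2.59375, p(m) = 0.2578 (+); new bracket [2.59375, 2.625]
m = 2.609375, p(m) = -0.2094 (−); new bracket [2.59375, 2.609375]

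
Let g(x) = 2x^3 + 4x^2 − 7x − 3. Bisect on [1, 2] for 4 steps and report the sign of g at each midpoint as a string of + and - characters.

x = 1.5 gives g = 2.25, positive; keep [1, 1.5]
x = 1.25 gives g = -1.59375, negative; keep [1.25, 1.5]
x = 1.375 gives g = 0.136719, positive; keep [1.25, 1.375]
x = 1.3125 gives g = -0.7749, negative; keep [1.3125, 1.375]

+-+-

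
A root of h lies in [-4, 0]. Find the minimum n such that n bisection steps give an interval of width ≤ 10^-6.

22

Width after n steps is 4/2^n. Need 2^n ≥ 4/10^-6 = 4000000.
2^21 = 2097152 < 4000000 ≤ 2^22 = 4194304, so n = 22.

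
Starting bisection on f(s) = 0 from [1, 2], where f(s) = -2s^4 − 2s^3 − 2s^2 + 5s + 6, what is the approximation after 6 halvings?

m = 1.5, f(m) = -7.875 (−); new bracket [1, 1.5]
m = 1.25, f(m) = 0.335938 (+); new bracket [1.25, 1.5]
m = 1.375, f(m) = -3.254395 (−); new bracket [1.25, 1.375]
m = 1.3125, f(m) = -1.3399 (−); new bracket [1.25, 1.3125]
m = 1.28125, f(m) = -0.4733 (−); new bracket [1.25, 1.28125]
m = 1.265625, f(m) = -0.0616 (−); new bracket [1.25, 1.265625]

1.265625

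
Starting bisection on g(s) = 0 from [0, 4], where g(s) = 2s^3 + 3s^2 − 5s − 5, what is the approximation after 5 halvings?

1.375

m = 2, g(m) = 13 (+); new bracket [0, 2]
m = 1, g(m) = -5 (−); new bracket [1, 2]
m = 1.5, g(m) = 1 (+); new bracket [1, 1.5]
m = 1.25, g(m) = -2.6562 (−); new bracket [1.25, 1.5]
m = 1.375, g(m) = -1.0039 (−); new bracket [1.375, 1.5]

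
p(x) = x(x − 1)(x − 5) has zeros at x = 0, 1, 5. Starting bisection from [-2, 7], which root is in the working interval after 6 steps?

5

m = 2.5, p(m) = -9.375 (−); new bracket [2.5, 7]
m = 4.75, p(m) = -4.453125 (−); new bracket [4.75, 7]
m = 5.875, p(m) = 25.060547 (+); new bracket [4.75, 5.875]
m = 5.3125, p(m) = 7.1594 (+); new bracket [4.75, 5.3125]
m = 5.03125, p(m) = 0.6338 (+); new bracket [4.75, 5.03125]
m = 4.890625, p(m) = -2.0811 (−); new bracket [4.890625, 5.03125]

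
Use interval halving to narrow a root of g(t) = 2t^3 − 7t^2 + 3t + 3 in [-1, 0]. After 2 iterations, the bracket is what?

midpoint -0.5: g = -0.5 < 0 → [-0.5, 0]
midpoint -0.25: g = 1.78125 > 0 → [-0.5, -0.25]

[-0.5, -0.25]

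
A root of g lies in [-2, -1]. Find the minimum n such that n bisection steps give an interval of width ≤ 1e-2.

Width after n steps is 1/2^n. Need 2^n ≥ 1/1e-2 = 100.
2^6 = 64 < 100 ≤ 2^7 = 128, so n = 7.

7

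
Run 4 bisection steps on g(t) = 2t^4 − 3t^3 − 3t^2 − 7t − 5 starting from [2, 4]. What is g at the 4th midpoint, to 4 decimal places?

-3.3491

m = 3, g(m) = 28 (+); new bracket [2, 3]
m = 2.5, g(m) = -10 (−); new bracket [2.5, 3]
m = 2.75, g(m) = 5.054688 (+); new bracket [2.5, 2.75]
m = 2.625, g(m) = -3.3491 (−); new bracket [2.625, 2.75]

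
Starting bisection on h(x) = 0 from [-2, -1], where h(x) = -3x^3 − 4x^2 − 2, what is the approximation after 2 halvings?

x = -1.5 gives h = -0.875, negative; keep [-2, -1.5]
x = -1.75 gives h = 1.828125, positive; keep [-1.75, -1.5]

-1.75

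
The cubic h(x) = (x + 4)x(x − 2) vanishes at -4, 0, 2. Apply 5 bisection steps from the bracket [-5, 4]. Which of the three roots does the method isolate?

-4

h(-0.5) = 4.375 > 0, so the root lies in [-5, -0.5]
h(-2.75) = 16.328125 > 0, so the root lies in [-5, -2.75]
h(-3.875) = 2.845703 > 0, so the root lies in [-5, -3.875]
h(-4.4375) = -12.4978 < 0, so the root lies in [-4.4375, -3.875]
h(-4.15625) = -3.998 < 0, so the root lies in [-4.15625, -3.875]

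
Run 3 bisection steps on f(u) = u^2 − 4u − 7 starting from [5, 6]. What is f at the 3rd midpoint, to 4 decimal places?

0.3906

f(5.5) = 1.25 > 0, so the root lies in [5, 5.5]
f(5.25) = -0.4375 < 0, so the root lies in [5.25, 5.5]
f(5.375) = 0.390625 > 0, so the root lies in [5.25, 5.375]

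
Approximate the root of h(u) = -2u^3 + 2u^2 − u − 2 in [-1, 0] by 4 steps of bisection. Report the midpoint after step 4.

u = -0.5 gives h = -0.75, negative; keep [-1, -0.5]
u = -0.75 gives h = 0.71875, positive; keep [-0.75, -0.5]
u = -0.625 gives h = -0.105469, negative; keep [-0.75, -0.625]
u = -0.6875 gives h = 0.2827, positive; keep [-0.6875, -0.625]

-0.6875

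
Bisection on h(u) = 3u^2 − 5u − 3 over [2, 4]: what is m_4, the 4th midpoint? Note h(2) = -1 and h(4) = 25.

2.125

midpoint 3: h = 9 > 0 → [2, 3]
midpoint 2.5: h = 3.25 > 0 → [2, 2.5]
midpoint 2.25: h = 0.9375 > 0 → [2, 2.25]
midpoint 2.125: h = -0.0781 < 0 → [2.125, 2.25]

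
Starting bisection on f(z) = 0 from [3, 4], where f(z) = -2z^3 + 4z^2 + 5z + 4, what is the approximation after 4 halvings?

z = 3.5 gives f = -15.25, negative; keep [3, 3.5]
z = 3.25 gives f = -6.15625, negative; keep [3, 3.25]
z = 3.125 gives f = -2.347656, negative; keep [3, 3.125]
z = 3.0625 gives f = -0.6177, negative; keep [3, 3.0625]

3.0625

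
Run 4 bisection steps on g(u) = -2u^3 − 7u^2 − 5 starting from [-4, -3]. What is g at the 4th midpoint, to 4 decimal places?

0.0991

u = -3.5 gives g = -5, negative; keep [-4, -3.5]
u = -3.75 gives g = 2.03125, positive; keep [-3.75, -3.5]
u = -3.625 gives g = -1.714844, negative; keep [-3.75, -3.625]
u = -3.6875 gives g = 0.0991, positive; keep [-3.6875, -3.625]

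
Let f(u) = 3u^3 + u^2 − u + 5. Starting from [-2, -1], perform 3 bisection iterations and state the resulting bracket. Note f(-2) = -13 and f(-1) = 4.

m = -1.5, f(m) = -1.375 (−); new bracket [-1.5, -1]
m = -1.25, f(m) = 1.953125 (+); new bracket [-1.5, -1.25]
m = -1.375, f(m) = 0.466797 (+); new bracket [-1.5, -1.375]

[-1.5, -1.375]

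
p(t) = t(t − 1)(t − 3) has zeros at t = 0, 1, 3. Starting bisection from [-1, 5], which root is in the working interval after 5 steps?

t = 2 gives p = -2, negative; keep [2, 5]
t = 3.5 gives p = 4.375, positive; keep [2, 3.5]
t = 2.75 gives p = -1.203125, negative; keep [2.75, 3.5]
t = 3.125 gives p = 0.8301, positive; keep [2.75, 3.125]
t = 2.9375 gives p = -0.3557, negative; keep [2.9375, 3.125]

3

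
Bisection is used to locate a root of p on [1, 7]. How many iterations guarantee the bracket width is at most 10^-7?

26

Width after n steps is 6/2^n. Need 2^n ≥ 6/10^-7 = 60000000.
2^25 = 33554432 < 60000000 ≤ 2^26 = 67108864, so n = 26.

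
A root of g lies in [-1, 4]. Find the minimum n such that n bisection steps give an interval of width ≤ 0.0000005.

24

Width after n steps is 5/2^n. Need 2^n ≥ 5/0.0000005 = 10000000.
2^23 = 8388608 < 10000000 ≤ 2^24 = 16777216, so n = 24.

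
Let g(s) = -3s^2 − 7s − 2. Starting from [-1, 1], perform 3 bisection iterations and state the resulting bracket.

[-0.5, -0.25]

s = 0 gives g = -2, negative; keep [-1, 0]
s = -0.5 gives g = 0.75, positive; keep [-0.5, 0]
s = -0.25 gives g = -0.4375, negative; keep [-0.5, -0.25]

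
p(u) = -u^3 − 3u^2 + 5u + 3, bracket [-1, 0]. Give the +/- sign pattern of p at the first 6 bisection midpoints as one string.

p(-0.5) = -0.125 < 0, so the root lies in [-0.5, 0]
p(-0.25) = 1.578125 > 0, so the root lies in [-0.5, -0.25]
p(-0.375) = 0.755859 > 0, so the root lies in [-0.5, -0.375]
p(-0.4375) = 0.322 > 0, so the root lies in [-0.5, -0.4375]
p(-0.46875) = 0.1001 > 0, so the root lies in [-0.5, -0.46875]
p(-0.484375) = -0.0121 < 0, so the root lies in [-0.484375, -0.46875]

-++++-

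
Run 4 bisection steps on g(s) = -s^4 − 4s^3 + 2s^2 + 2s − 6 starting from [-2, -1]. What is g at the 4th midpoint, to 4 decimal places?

0.8967

g(-1.5) = 3.9375 > 0, so the root lies in [-1.5, -1]
g(-1.25) = -0.003906 < 0, so the root lies in [-1.5, -1.25]
g(-1.375) = 1.855225 > 0, so the root lies in [-1.375, -1.25]
g(-1.3125) = 0.8967 > 0, so the root lies in [-1.3125, -1.25]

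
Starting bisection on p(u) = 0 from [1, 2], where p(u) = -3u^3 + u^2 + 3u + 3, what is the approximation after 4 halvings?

m = 1.5, p(m) = -0.375 (−); new bracket [1, 1.5]
m = 1.25, p(m) = 2.453125 (+); new bracket [1.25, 1.5]
m = 1.375, p(m) = 1.216797 (+); new bracket [1.375, 1.5]
m = 1.4375, p(m) = 0.4675 (+); new bracket [1.4375, 1.5]

1.4375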